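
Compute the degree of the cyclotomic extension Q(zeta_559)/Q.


The degree equals Euler's totient phi(559).
559 = 13 * 43
phi(559) = 504

504


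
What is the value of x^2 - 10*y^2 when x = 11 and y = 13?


x^2 - d*y^2
= 11^2 - 10*13^2
= 121 - 1690
= -1569

-1569


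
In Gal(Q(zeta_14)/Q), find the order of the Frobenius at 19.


The Frobenius at p in Gal(Q(zeta_n)/Q) = (Z/nZ)* is the class of p, so its order is ord_14(19), the smallest k >= 1 with 19^k = 1 mod 14.
n = 14 = 2 * 7, phi(14) = 6; the order divides phi(n).
Divisors of 6: 1, 2, 3, 6
Repeated squaring mod 14: 19^1 = 5, 19^2 = 11, 19^4 = 9
Test divisors in increasing order:
  k=1: 19^1 = 5 mod 14
  k=2: 19^2 = 11 mod 14
  k=3: 19^3 = 11 * 5 = 13 mod 14
  k=6: 19^6 = 9 * 11 = 1 mod 14  <- first divisor giving 1
Order = 6

6


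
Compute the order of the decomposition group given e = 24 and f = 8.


|D_P| = e * f
= 24 * 8
= 192

192


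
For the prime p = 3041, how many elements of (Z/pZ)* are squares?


For prime p, the number of non-zero quadratic residues is (p-1)/2.
= (3041-1)/2
= 1520

1520


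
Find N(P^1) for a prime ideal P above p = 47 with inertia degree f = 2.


N(P^a) = p^(a*f)
= 47^(1*2)
= 47^2
= 2209

2209


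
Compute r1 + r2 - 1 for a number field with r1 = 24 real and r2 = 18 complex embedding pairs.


By Dirichlet's unit theorem:
rank = r1 + r2 - 1
= 24 + 18 - 1
= 41

41


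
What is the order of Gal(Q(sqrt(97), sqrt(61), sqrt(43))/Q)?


The 3 square roots of distinct primes are multiplicatively independent over Q,
so [K:Q] = 2^3 and Gal(K/Q) is isomorphic to (Z/2Z)^3.
|Gal| = 2^3 = 8

8


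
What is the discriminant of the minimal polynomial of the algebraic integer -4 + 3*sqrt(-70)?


The element -4 + 3*sqrt(-70) has minimal polynomial:
x^2 + 8*x + 646
Discriminant = (8)^2 - 4*(646)
= 64 - 2584
= -2520

-2520


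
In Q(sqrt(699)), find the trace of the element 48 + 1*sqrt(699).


Tr(a + b*sqrt(d)) = (a + b*sqrt(d)) + (a - b*sqrt(d)) = 2a
= 2 * (48)
= 96

96


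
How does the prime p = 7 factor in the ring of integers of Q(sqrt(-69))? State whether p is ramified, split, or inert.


K = Q(sqrt(-69)). Since d mod 4 = 3, disc(K) = -276.
Check p | disc: -276 mod 7 = 4.
p does not divide disc. Compute Legendre symbol (d/p):
1^((7-1)/2) mod 7 = 1
(d/p) = 1, so p splits: (p) = P*P' with e=1, f=1, g=2.
Therefore p is split.

split


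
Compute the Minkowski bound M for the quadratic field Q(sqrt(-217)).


d = -217, d mod 4 = 3, so disc(K) = 4d = -868; |disc(K)| = 868
Imaginary quadratic field, so n = 2, s = r2 = 1, r1 = 0
M = (n!/n^n) * (4/pi)^s * sqrt(|disc(K)|) = (2!/2^2) * (4/pi)^1 * sqrt(868)
= 0.5 * 1.273240 * 29.461840
= 18.7560

18.7560


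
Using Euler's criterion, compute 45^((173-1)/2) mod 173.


p = 173 is prime and the exponent is (p-1)/2 = 86, so by Euler's criterion 45^86 = (45/173) = +1 or -1 mod 173.
Compute by square-and-multiply:
  86 = 64 + 16 + 4 + 2 (binary 1010110)
  Repeated squaring mod 173: 45^1 = 45, 45^2 = 122, 45^4 = 6, 45^8 = 36, 45^16 = 85, 45^32 = 132, 45^64 = 124
  45^86 = 45^64 * 45^16 * 45^4 * 45^2 = 124 * 85 * 6 * 122 mod 173
    124 * 85 = 10540 = 160 mod 173
    160 * 6 = 960 = 95 mod 173
    95 * 122 = 11590 = 172 mod 173
  45^86 = 172 mod 173
Result 172 = p - 1 = -1 mod 173: 45 is a quadratic non-residue mod 173. As a residue in [0, p-1] the value is 172.
45^86 mod 173 = 172

172


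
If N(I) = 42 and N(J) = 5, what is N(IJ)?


N(IJ) = N(I) * N(J)
= 42 * 5
= 210

210


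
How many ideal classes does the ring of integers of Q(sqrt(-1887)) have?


K = Q(sqrt(-1887)). d mod 4 = 1, so D = disc(K) = d = -1887
h(K) equals the number of primitive reduced positive-definite forms (a, b, c) = a*x^2 + b*x*y + c*y^2 with b^2 - 4ac = D,
where reduced means |b| <= a <= c, with b >= 0 whenever |b| = a or a = c, and primitive means gcd(a, b, c) = 1.
Reduced forces 3a^2 <= |D| = 1887, so 1 <= a <= 25; b must have the parity of D, and c = (b^2 - D)/(4a) must be an integer >= a.
Enumerate a = 1..25, b in [-a, a]:
  a=1: (1, 1, 472)  [1]
  a=2: (2, -1, 236), (2, 1, 236)  [2]
  a=3: (3, 3, 158)  [1]
  a=4: (4, -1, 118), (4, 1, 118)  [2]
  a=5: none
  a=6: (6, -3, 79), (6, 3, 79)  [2]
  a=7: none
  a=8: (8, -1, 59), (8, 1, 59)  [2]
  a=9..10: none
  a=11: (11, -7, 44), (11, 7, 44)  [2]
  a=12: (12, -9, 41), (12, 9, 41)  [2]
  a=13..15: none
  a=16: (16, -15, 33), (16, 15, 33)  [2]
  a=17: (17, 17, 32)  [1]
  a=18..21: none
  a=22: (22, -15, 24), (22, 7, 22), (22, 15, 24)  [3]
  a=23..25: none
Total reduced forms: 1 + 2 + 1 + 2 + 2 + 2 + 2 + 2 + 2 + 1 + 3 = 20
h = 20

20


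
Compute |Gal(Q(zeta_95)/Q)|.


|Gal(Q(zeta_95)/Q)| = phi(95)
= 72

72


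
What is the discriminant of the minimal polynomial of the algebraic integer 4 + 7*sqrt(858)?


The element 4 + 7*sqrt(858) has minimal polynomial:
x^2 - 8*x - 42026
Discriminant = (-8)^2 - 4*(-42026)
= 64 + 168104
= 168168

168168


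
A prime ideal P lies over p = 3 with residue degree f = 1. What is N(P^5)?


N(P^a) = p^(a*f)
= 3^(5*1)
= 3^5
= 243

243


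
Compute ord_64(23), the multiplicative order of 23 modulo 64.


We want ord_64(23), the smallest k >= 1 with 23^k = 1 mod 64.
n = 64 = 2^6, phi(64) = 32; the order divides phi(n).
Divisors of 32: 1, 2, 4, 8, 16, 32
Repeated squaring mod 64: 23^1 = 23, 23^2 = 17, 23^4 = 33, 23^8 = 1, 23^16 = 1, 23^32 = 1
Test divisors in increasing order:
  k=1: 23^1 = 23 mod 64
  k=2: 23^2 = 17 mod 64
  k=4: 23^4 = 33 mod 64
  k=8: 23^8 = 1 mod 64  <- first divisor giving 1
Order = 8

8


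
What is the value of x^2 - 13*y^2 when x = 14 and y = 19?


x^2 - d*y^2
= 14^2 - 13*19^2
= 196 - 4693
= -4497

-4497


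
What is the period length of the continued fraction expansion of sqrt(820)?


Run the CF algorithm for sqrt(820).
a_0 = floor(sqrt(820)) = 28; set m_0=0, q_0=1.
Recurrence: m' = q*a - m,  q' = (d - m'^2)/q,  a' = floor((a_0 + m')/q').
  step 1: m=28, q=36, a=1
  step 2: m=8, q=21, a=1
  step 3: m=13, q=31, a=1
  step 4: m=18, q=16, a=2
  step 5: m=14, q=39, a=1
  step 6: m=25, q=5, a=10
  step 7: m=25, q=39, a=1
  step 8: m=14, q=16, a=2
  step 9: m=18, q=31, a=1
  step 10: m=13, q=21, a=1
  step 11: m=8, q=36, a=1
  step 12: m=28, q=1, a=56
a_12 = 2*a_0 = 56, so the period closes here.
sqrt(820) = [28; 1, 1, 1, 2, 1, 10, 1, 2, 1, 1, 1, 56]
Period length = 12

12


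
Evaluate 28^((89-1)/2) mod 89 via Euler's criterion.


p = 89 is prime and the exponent is (p-1)/2 = 44, so by Euler's criterion 28^44 = (28/89) = +1 or -1 mod 89.
Compute by square-and-multiply:
  44 = 32 + 8 + 4 (binary 101100)
  Repeated squaring mod 89: 28^1 = 28, 28^2 = 72, 28^4 = 22, 28^8 = 39, 28^16 = 8, 28^32 = 64
  28^44 = 28^32 * 28^8 * 28^4 = 64 * 39 * 22 mod 89
    64 * 39 = 2496 = 4 mod 89
    4 * 22 = 88 = 88 mod 89
  28^44 = 88 mod 89
Result 88 = p - 1 = -1 mod 89: 28 is a quadratic non-residue mod 89. As a residue in [0, p-1] the value is 88.
28^44 mod 89 = 88

88


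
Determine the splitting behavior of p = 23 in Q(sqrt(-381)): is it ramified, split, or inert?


K = Q(sqrt(-381)). Since d mod 4 = 3, disc(K) = -1524.
Check p | disc: -1524 mod 23 = 17.
p does not divide disc. Compute Legendre symbol (d/p):
10^((23-1)/2) mod 23 = -1
(d/p) = -1, so p is inert: (p) stays prime with e=1, f=2, g=1.
Therefore p is inert.

inert


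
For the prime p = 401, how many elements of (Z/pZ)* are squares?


For prime p, the number of non-zero quadratic residues is (p-1)/2.
= (401-1)/2
= 200

200


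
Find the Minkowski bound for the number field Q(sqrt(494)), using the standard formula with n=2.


d = 494, d mod 4 = 2, so disc(K) = 4d = 1976; |disc(K)| = 1976
Real quadratic field, so n = 2, s = r2 = 0, r1 = 2
M = (n!/n^n) * (4/pi)^s * sqrt(|disc(K)|) = (2!/2^2) * (4/pi)^0 * sqrt(1976)
= 0.5 * 1.000000 * 44.452222
= 22.2261

22.2261


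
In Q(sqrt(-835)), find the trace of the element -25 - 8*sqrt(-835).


Tr(a + b*sqrt(d)) = (a + b*sqrt(d)) + (a - b*sqrt(d)) = 2a
= 2 * (-25)
= -50

-50


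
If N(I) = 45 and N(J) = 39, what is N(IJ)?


N(IJ) = N(I) * N(J)
= 45 * 39
= 1755

1755


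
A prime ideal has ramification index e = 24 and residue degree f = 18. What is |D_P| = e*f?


|D_P| = e * f
= 24 * 18
= 432

432


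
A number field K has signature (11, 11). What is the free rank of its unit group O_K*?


By Dirichlet's unit theorem:
rank = r1 + r2 - 1
= 11 + 11 - 1
= 21

21


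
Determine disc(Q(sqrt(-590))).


For K = Q(sqrt(d)) with d squarefree: disc(K) = d if d = 1 mod 4, and disc(K) = 4d if d = 2 or 3 mod 4.
Here d = -590, and d mod 4 = 2.
d = 2 mod 4, not 1 (O_K = Z[sqrt(d)]), so disc(K) = 4d = 4 * (-590) = -2360

-2360


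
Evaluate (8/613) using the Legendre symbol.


p = 613 is prime, so compute (8/613) with the reciprocity algorithm (Jacobi-symbol steps: pull out 2s via (2/n), flip via reciprocity, reduce):
  pull out 2: (2/613) = -1  (since 613 mod 8 = 5)
  pull out 2: (2/613) = -1  (since 613 mod 8 = 5)
  pull out 2: (2/613) = -1  (since 613 mod 8 = 5)
  (1/613) = 1
Product of signs = -1
(8/613) = -1

-1


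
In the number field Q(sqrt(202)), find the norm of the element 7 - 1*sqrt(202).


N(a + b*sqrt(d)) = a^2 - d*b^2
= (7)^2 - (202)*(-1)^2
= 49 - 202
= -153

-153


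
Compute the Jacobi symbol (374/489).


Compute (374/489) via quadratic reciprocity:
  pull out 2: (2/489) = +1  (since 489 mod 8 = 1)
  reciprocity: (187/489) -> +(489/187)
  reduce: (115/187)
  reciprocity: (115/187) -> -(187/115)
  reduce: (72/115)
  pull out 2: (2/115) = -1  (since 115 mod 8 = 3)
  pull out 2: (2/115) = -1  (since 115 mod 8 = 3)
  pull out 2: (2/115) = -1  (since 115 mod 8 = 3)
  reciprocity: (9/115) -> +(115/9)
  reduce: (7/9)
  reciprocity: (7/9) -> +(9/7)
  reduce: (2/7)
  pull out 2: (2/7) = +1  (since 7 mod 8 = 7)
  (1/7) = 1
Product of signs = 1

1


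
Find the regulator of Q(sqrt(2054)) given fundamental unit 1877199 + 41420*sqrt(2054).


epsilon = 1877199 + 41420*sqrt(2054)
= 3.7544e+06
R = ln(3.7544e+06)
= 15.1384

15.1384


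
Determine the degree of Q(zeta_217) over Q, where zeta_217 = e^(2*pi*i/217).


The degree equals Euler's totient phi(217).
217 = 7 * 31
phi(217) = 180

180


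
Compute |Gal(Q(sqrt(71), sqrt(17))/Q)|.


The 2 square roots of distinct primes are multiplicatively independent over Q,
so [K:Q] = 2^2 and Gal(K/Q) is isomorphic to (Z/2Z)^2.
|Gal| = 2^2 = 4

4


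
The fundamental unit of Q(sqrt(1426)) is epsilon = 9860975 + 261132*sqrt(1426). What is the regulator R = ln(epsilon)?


epsilon = 9860975 + 261132*sqrt(1426)
= 1.9722e+07
R = ln(1.9722e+07)
= 16.7972

16.7972


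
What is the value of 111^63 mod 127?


p = 127 is prime and the exponent is (p-1)/2 = 63, so by Euler's criterion 111^63 = (111/127) = +1 or -1 mod 127.
Compute by square-and-multiply:
  63 = 32 + 16 + 8 + 4 + 2 + 1 (binary 111111)
  Repeated squaring mod 127: 111^1 = 111, 111^2 = 2, 111^4 = 4, 111^8 = 16, 111^16 = 2, 111^32 = 4
  111^63 = 111^32 * 111^16 * 111^8 * 111^4 * 111^2 * 111^1 = 4 * 2 * 16 * 4 * 2 * 111 mod 127
    4 * 2 = 8 = 8 mod 127
    8 * 16 = 128 = 1 mod 127
    1 * 4 = 4 = 4 mod 127
    4 * 2 = 8 = 8 mod 127
    8 * 111 = 888 = 126 mod 127
  111^63 = 126 mod 127
Result 126 = p - 1 = -1 mod 127: 111 is a quadratic non-residue mod 127. As a residue in [0, p-1] the value is 126.
111^63 mod 127 = 126

126


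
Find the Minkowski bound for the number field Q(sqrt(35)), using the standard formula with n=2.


d = 35, d mod 4 = 3, so disc(K) = 4d = 140; |disc(K)| = 140
Real quadratic field, so n = 2, s = r2 = 0, r1 = 2
M = (n!/n^n) * (4/pi)^s * sqrt(|disc(K)|) = (2!/2^2) * (4/pi)^0 * sqrt(140)
= 0.5 * 1.000000 * 11.832160
= 5.9161

5.9161


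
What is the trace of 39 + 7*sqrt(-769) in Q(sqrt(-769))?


Tr(a + b*sqrt(d)) = (a + b*sqrt(d)) + (a - b*sqrt(d)) = 2a
= 2 * (39)
= 78

78


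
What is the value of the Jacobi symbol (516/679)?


Compute (516/679) via quadratic reciprocity:
  pull out 2: (2/679) = +1  (since 679 mod 8 = 7)
  pull out 2: (2/679) = +1  (since 679 mod 8 = 7)
  reciprocity: (129/679) -> +(679/129)
  reduce: (34/129)
  pull out 2: (2/129) = +1  (since 129 mod 8 = 1)
  reciprocity: (17/129) -> +(129/17)
  reduce: (10/17)
  pull out 2: (2/17) = +1  (since 17 mod 8 = 1)
  reciprocity: (5/17) -> +(17/5)
  reduce: (2/5)
  pull out 2: (2/5) = -1  (since 5 mod 8 = 5)
  (1/5) = 1
Product of signs = -1

-1


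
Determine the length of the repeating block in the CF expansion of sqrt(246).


Run the CF algorithm for sqrt(246).
a_0 = floor(sqrt(246)) = 15; set m_0=0, q_0=1.
Recurrence: m' = q*a - m,  q' = (d - m'^2)/q,  a' = floor((a_0 + m')/q').
  step 1: m=15, q=21, a=1
  step 2: m=6, q=10, a=2
  step 3: m=14, q=5, a=5
  step 4: m=11, q=25, a=1
  step 5: m=14, q=2, a=14
  step 6: m=14, q=25, a=1
  step 7: m=11, q=5, a=5
  step 8: m=14, q=10, a=2
  step 9: m=6, q=21, a=1
  step 10: m=15, q=1, a=30
a_10 = 2*a_0 = 30, so the period closes here.
sqrt(246) = [15; 1, 2, 5, 1, 14, 1, 5, 2, 1, 30]
Period length = 10

10


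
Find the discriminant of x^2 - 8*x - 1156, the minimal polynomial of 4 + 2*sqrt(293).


The element 4 + 2*sqrt(293) has minimal polynomial:
x^2 - 8*x - 1156
Discriminant = (-8)^2 - 4*(-1156)
= 64 + 4624
= 4688

4688


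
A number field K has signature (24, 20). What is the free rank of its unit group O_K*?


By Dirichlet's unit theorem:
rank = r1 + r2 - 1
= 24 + 20 - 1
= 43

43


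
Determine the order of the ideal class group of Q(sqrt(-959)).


K = Q(sqrt(-959)). d mod 4 = 1, so D = disc(K) = d = -959
h(K) equals the number of primitive reduced positive-definite forms (a, b, c) = a*x^2 + b*x*y + c*y^2 with b^2 - 4ac = D,
where reduced means |b| <= a <= c, with b >= 0 whenever |b| = a or a = c, and primitive means gcd(a, b, c) = 1.
Reduced forces 3a^2 <= |D| = 959, so 1 <= a <= 17; b must have the parity of D, and c = (b^2 - D)/(4a) must be an integer >= a.
Enumerate a = 1..17, b in [-a, a]:
  a=1: (1, 1, 240)  [1]
  a=2: (2, -1, 120), (2, 1, 120)  [2]
  a=3: (3, -1, 80), (3, 1, 80)  [2]
  a=4: (4, -1, 60), (4, 1, 60)  [2]
  a=5: (5, -1, 48), (5, 1, 48)  [2]
  a=6: (6, -5, 41), (6, -1, 40), (6, 1, 40), (6, 5, 41)  [4]
  a=7: (7, 7, 36)  [1]
  a=8: (8, -1, 30), (8, 1, 30)  [2]
  a=9: (9, -7, 28), (9, 7, 28)  [2]
  a=10: (10, -9, 26), (10, -1, 24), (10, 1, 24), (10, 9, 26)  [4]
  a=11: (11, -3, 22), (11, 3, 22)  [2]
  a=12: (12, -7, 21), (12, -1, 20), (12, 1, 20), (12, 7, 21)  [4]
  a=13: (13, -9, 20), (13, 9, 20)  [2]
  a=14: (14, -7, 18), (14, 7, 18)  [2]
  a=15: (15, -11, 18), (15, -1, 16), (15, 1, 16), (15, 11, 18)  [4]
  a=16..17: none
Total reduced forms: 1 + 2 + 2 + 2 + 2 + 4 + 1 + 2 + 2 + 4 + 2 + 4 + 2 + 2 + 4 = 36
h = 36

36


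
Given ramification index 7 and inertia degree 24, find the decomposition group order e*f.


|D_P| = e * f
= 7 * 24
= 168

168


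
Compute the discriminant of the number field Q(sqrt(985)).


For K = Q(sqrt(d)) with d squarefree: disc(K) = d if d = 1 mod 4, and disc(K) = 4d if d = 2 or 3 mod 4.
Here d = 985, and d mod 4 = 1.
d = 1 mod 4 (O_K = Z[(1+sqrt(d))/2]), so disc(K) = d = 985

985


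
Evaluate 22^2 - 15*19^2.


x^2 - d*y^2
= 22^2 - 15*19^2
= 484 - 5415
= -4931

-4931


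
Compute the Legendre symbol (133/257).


p = 257 is prime, so compute (133/257) with the reciprocity algorithm (Jacobi-symbol steps: pull out 2s via (2/n), flip via reciprocity, reduce):
  reciprocity: (133/257) -> +(257/133)
  reduce: (124/133)
  pull out 2: (2/133) = -1  (since 133 mod 8 = 5)
  pull out 2: (2/133) = -1  (since 133 mod 8 = 5)
  reciprocity: (31/133) -> +(133/31)
  reduce: (9/31)
  reciprocity: (9/31) -> +(31/9)
  reduce: (4/9)
  pull out 2: (2/9) = +1  (since 9 mod 8 = 1)
  pull out 2: (2/9) = +1  (since 9 mod 8 = 1)
  (1/9) = 1
Product of signs = 1
(133/257) = 1

1


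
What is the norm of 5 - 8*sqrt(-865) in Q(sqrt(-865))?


N(a + b*sqrt(d)) = a^2 - d*b^2
= (5)^2 - (-865)*(-8)^2
= 25 + 55360
= 55385

55385


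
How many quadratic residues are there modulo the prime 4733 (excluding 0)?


For prime p, the number of non-zero quadratic residues is (p-1)/2.
= (4733-1)/2
= 2366

2366


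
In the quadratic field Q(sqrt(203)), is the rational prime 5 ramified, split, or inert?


K = Q(sqrt(203)). Since d mod 4 = 3, disc(K) = 812.
Check p | disc: 812 mod 5 = 2.
p does not divide disc. Compute Legendre symbol (d/p):
3^((5-1)/2) mod 5 = -1
(d/p) = -1, so p is inert: (p) stays prime with e=1, f=2, g=1.
Therefore p is inert.

inert


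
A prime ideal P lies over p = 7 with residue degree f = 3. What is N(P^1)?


N(P^a) = p^(a*f)
= 7^(1*3)
= 7^3
= 343

343


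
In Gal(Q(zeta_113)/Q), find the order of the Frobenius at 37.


The Frobenius at p in Gal(Q(zeta_n)/Q) = (Z/nZ)* is the class of p, so its order is ord_113(37), the smallest k >= 1 with 37^k = 1 mod 113.
n = 113 = 113, phi(113) = 112; the order divides phi(n).
Divisors of 112: 1, 2, 4, 7, 8, 14, 16, 28, 56, 112
Repeated squaring mod 113: 37^1 = 37, 37^2 = 13, 37^4 = 56, 37^8 = 85, 37^16 = 106, 37^32 = 49, 37^64 = 28
Test divisors in increasing order:
  k=1: 37^1 = 37 mod 113
  k=2: 37^2 = 13 mod 113
  k=4: 37^4 = 56 mod 113
  k=7: 37^7 = 56 * 13 * 37 = 42 mod 113
  k=8: 37^8 = 85 mod 113
  k=14: 37^14 = 85 * 56 * 13 = 69 mod 113
  k=16: 37^16 = 106 mod 113
  k=28: 37^28 = 106 * 85 * 56 = 15 mod 113
  k=56: 37^56 = 49 * 106 * 85 = 112 mod 113
  k=112: 37^112 = 28 * 49 * 106 = 1 mod 113  <- first divisor giving 1
Order = 112

112


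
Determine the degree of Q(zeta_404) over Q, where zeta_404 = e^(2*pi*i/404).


The degree equals Euler's totient phi(404).
404 = 2^2 * 101
phi(404) = 200

200


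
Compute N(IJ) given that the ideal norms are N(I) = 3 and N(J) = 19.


N(IJ) = N(I) * N(J)
= 3 * 19
= 57

57


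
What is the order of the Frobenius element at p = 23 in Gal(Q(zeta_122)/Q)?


The Frobenius at p in Gal(Q(zeta_n)/Q) = (Z/nZ)* is the class of p, so its order is ord_122(23), the smallest k >= 1 with 23^k = 1 mod 122.
n = 122 = 2 * 61, phi(122) = 60; the order divides phi(n).
Divisors of 60: 1, 2, 3, 4, 5, 6, 10, 12, 15, 20, 30, 60
Repeated squaring mod 122: 23^1 = 23, 23^2 = 41, 23^4 = 95, 23^8 = 119, 23^16 = 9, 23^32 = 81
Test divisors in increasing order:
  k=1: 23^1 = 23 mod 122
  k=2: 23^2 = 41 mod 122
  k=3: 23^3 = 41 * 23 = 89 mod 122
  k=4: 23^4 = 95 mod 122
  k=5: 23^5 = 95 * 23 = 111 mod 122
  k=6: 23^6 = 95 * 41 = 113 mod 122
  k=10: 23^10 = 119 * 41 = 121 mod 122
  k=12: 23^12 = 119 * 95 = 81 mod 122
  k=15: 23^15 = 119 * 95 * 41 * 23 = 11 mod 122
  k=20: 23^20 = 9 * 95 = 1 mod 122  <- first divisor giving 1
Order = 20

20


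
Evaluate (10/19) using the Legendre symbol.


p = 19 is prime, so compute (10/19) with the reciprocity algorithm (Jacobi-symbol steps: pull out 2s via (2/n), flip via reciprocity, reduce):
  pull out 2: (2/19) = -1  (since 19 mod 8 = 3)
  reciprocity: (5/19) -> +(19/5)
  reduce: (4/5)
  pull out 2: (2/5) = -1  (since 5 mod 8 = 5)
  pull out 2: (2/5) = -1  (since 5 mod 8 = 5)
  (1/5) = 1
Product of signs = -1
(10/19) = -1

-1


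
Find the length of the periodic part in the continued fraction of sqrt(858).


Run the CF algorithm for sqrt(858).
a_0 = floor(sqrt(858)) = 29; set m_0=0, q_0=1.
Recurrence: m' = q*a - m,  q' = (d - m'^2)/q,  a' = floor((a_0 + m')/q').
  step 1: m=29, q=17, a=3
  step 2: m=22, q=22, a=2
  step 3: m=22, q=17, a=3
  step 4: m=29, q=1, a=58
a_4 = 2*a_0 = 58, so the period closes here.
sqrt(858) = [29; 3, 2, 3, 58]
Period length = 4

4


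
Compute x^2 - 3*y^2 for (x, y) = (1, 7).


x^2 - d*y^2
= 1^2 - 3*7^2
= 1 - 147
= -146

-146


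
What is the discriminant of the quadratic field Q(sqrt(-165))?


For K = Q(sqrt(d)) with d squarefree: disc(K) = d if d = 1 mod 4, and disc(K) = 4d if d = 2 or 3 mod 4.
Here d = -165, and d mod 4 = 3.
d = 3 mod 4, not 1 (O_K = Z[sqrt(d)]), so disc(K) = 4d = 4 * (-165) = -660

-660


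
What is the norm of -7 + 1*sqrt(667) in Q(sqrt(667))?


N(a + b*sqrt(d)) = a^2 - d*b^2
= (-7)^2 - (667)*(1)^2
= 49 - 667
= -618

-618


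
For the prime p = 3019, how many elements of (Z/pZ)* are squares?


For prime p, the number of non-zero quadratic residues is (p-1)/2.
= (3019-1)/2
= 1509

1509


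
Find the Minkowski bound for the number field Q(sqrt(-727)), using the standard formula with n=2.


d = -727, d mod 4 = 1, so disc(K) = d = -727; |disc(K)| = 727
Imaginary quadratic field, so n = 2, s = r2 = 1, r1 = 0
M = (n!/n^n) * (4/pi)^s * sqrt(|disc(K)|) = (2!/2^2) * (4/pi)^1 * sqrt(727)
= 0.5 * 1.273240 * 26.962938
= 17.1651

17.1651


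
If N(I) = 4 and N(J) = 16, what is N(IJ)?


N(IJ) = N(I) * N(J)
= 4 * 16
= 64

64


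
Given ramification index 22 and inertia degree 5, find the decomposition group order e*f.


|D_P| = e * f
= 22 * 5
= 110

110


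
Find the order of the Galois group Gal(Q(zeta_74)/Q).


|Gal(Q(zeta_74)/Q)| = phi(74)
= 36

36


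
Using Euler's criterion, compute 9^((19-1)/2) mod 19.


p = 19 is prime and the exponent is (p-1)/2 = 9, so by Euler's criterion 9^9 = (9/19) = +1 or -1 mod 19.
Compute by square-and-multiply:
  9 = 8 + 1 (binary 1001)
  Repeated squaring mod 19: 9^1 = 9, 9^2 = 5, 9^4 = 6, 9^8 = 17
  9^9 = 9^8 * 9^1 = 17 * 9 mod 19
    17 * 9 = 153 = 1 mod 19
  9^9 = 1 mod 19
Result 1: 9 is a quadratic residue mod 19.
9^9 mod 19 = 1

1


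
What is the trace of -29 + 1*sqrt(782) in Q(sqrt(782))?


Tr(a + b*sqrt(d)) = (a + b*sqrt(d)) + (a - b*sqrt(d)) = 2a
= 2 * (-29)
= -58

-58


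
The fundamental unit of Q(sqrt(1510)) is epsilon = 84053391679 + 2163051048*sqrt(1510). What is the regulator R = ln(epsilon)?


epsilon = 84053391679 + 2163051048*sqrt(1510)
= 1.6811e+11
R = ln(1.6811e+11)
= 25.8479

25.8479


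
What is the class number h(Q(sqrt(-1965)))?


K = Q(sqrt(-1965)). d mod 4 = 3, so D = disc(K) = 4d = -7860
h(K) equals the number of primitive reduced positive-definite forms (a, b, c) = a*x^2 + b*x*y + c*y^2 with b^2 - 4ac = D,
where reduced means |b| <= a <= c, with b >= 0 whenever |b| = a or a = c, and primitive means gcd(a, b, c) = 1.
Reduced forces 3a^2 <= |D| = 7860, so 1 <= a <= 51; b must have the parity of D, and c = (b^2 - D)/(4a) must be an integer >= a.
Enumerate a = 1..51, b in [-a, a]:
  a=1: (1, 0, 1965)  [1]
  a=2: (2, 2, 983)  [1]
  a=3: (3, 0, 655)  [1]
  a=4: none
  a=5: (5, 0, 393)  [1]
  a=6: (6, 6, 329)  [1]
  a=7: (7, -6, 282), (7, 6, 282)  [2]
  a=8..9: none
  a=10: (10, 10, 199)  [1]
  a=11: (11, -4, 179), (11, 4, 179)  [2]
  a=12..13: none
  a=14: (14, -6, 141), (14, 6, 141)  [2]
  a=15: (15, 0, 131)  [1]
  a=16..18: none
  a=19: (19, -14, 106), (19, 14, 106)  [2]
  a=20: none
  a=21: (21, -6, 94), (21, 6, 94)  [2]
  a=22: (22, -18, 93), (22, 18, 93)  [2]
  a=23: (23, -12, 87), (23, 12, 87)  [2]
  a=24..28: none
  a=29: (29, -12, 69), (29, 12, 69)  [2]
  a=30: (30, 30, 73)  [1]
  a=31: (31, -18, 66), (31, 18, 66)  [2]
  a=32: none
  a=33: (33, -18, 62), (33, 18, 62)  [2]
  a=34: none
  a=35: (35, -20, 59), (35, 20, 59)  [2]
  a=36: none
  a=37: (37, -24, 57), (37, 24, 57)  [2]
  a=38: (38, -14, 53), (38, 14, 53)  [2]
  a=39..41: none
  a=42: (42, -6, 47), (42, 6, 47)  [2]
  a=43: (43, -40, 55), (43, 40, 55)  [2]
  a=44..45: none
  a=46: (46, -34, 49), (46, 34, 49)  [2]
  a=47..51: none
Total reduced forms: 1 + 1 + 1 + 1 + 1 + 2 + 1 + 2 + 2 + 1 + 2 + 2 + 2 + 2 + 2 + 1 + 2 + 2 + 2 + 2 + 2 + 2 + 2 + 2 = 40
h = 40

40


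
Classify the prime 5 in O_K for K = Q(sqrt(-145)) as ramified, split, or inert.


K = Q(sqrt(-145)). Since d mod 4 = 3, disc(K) = -580.
Check p | disc: -580 mod 5 = 0.
p divides disc, so p ramifies: (p) = P^2 with e=2, f=1, g=1.
Therefore p is ramified.

ramified


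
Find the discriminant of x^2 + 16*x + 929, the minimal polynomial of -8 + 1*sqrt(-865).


The element -8 + 1*sqrt(-865) has minimal polynomial:
x^2 + 16*x + 929
Discriminant = (16)^2 - 4*(929)
= 256 - 3716
= -3460

-3460


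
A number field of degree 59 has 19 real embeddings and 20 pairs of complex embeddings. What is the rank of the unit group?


By Dirichlet's unit theorem:
rank = r1 + r2 - 1
= 19 + 20 - 1
= 38

38


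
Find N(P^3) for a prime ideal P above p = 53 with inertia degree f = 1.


N(P^a) = p^(a*f)
= 53^(3*1)
= 53^3
= 148877

148877


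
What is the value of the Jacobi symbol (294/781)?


Compute (294/781) via quadratic reciprocity:
  pull out 2: (2/781) = -1  (since 781 mod 8 = 5)
  reciprocity: (147/781) -> +(781/147)
  reduce: (46/147)
  pull out 2: (2/147) = -1  (since 147 mod 8 = 3)
  reciprocity: (23/147) -> -(147/23)
  reduce: (9/23)
  reciprocity: (9/23) -> +(23/9)
  reduce: (5/9)
  reciprocity: (5/9) -> +(9/5)
  reduce: (4/5)
  pull out 2: (2/5) = -1  (since 5 mod 8 = 5)
  pull out 2: (2/5) = -1  (since 5 mod 8 = 5)
  (1/5) = 1
Product of signs = -1

-1


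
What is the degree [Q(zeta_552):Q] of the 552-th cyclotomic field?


The degree equals Euler's totient phi(552).
552 = 2^3 * 3 * 23
phi(552) = 176

176


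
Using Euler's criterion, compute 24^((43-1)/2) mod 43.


p = 43 is prime and the exponent is (p-1)/2 = 21, so by Euler's criterion 24^21 = (24/43) = +1 or -1 mod 43.
Compute by square-and-multiply:
  21 = 16 + 4 + 1 (binary 10101)
  Repeated squaring mod 43: 24^1 = 24, 24^2 = 17, 24^4 = 31, 24^8 = 15, 24^16 = 10
  24^21 = 24^16 * 24^4 * 24^1 = 10 * 31 * 24 mod 43
    10 * 31 = 310 = 9 mod 43
    9 * 24 = 216 = 1 mod 43
  24^21 = 1 mod 43
Result 1: 24 is a quadratic residue mod 43.
24^21 mod 43 = 1

1


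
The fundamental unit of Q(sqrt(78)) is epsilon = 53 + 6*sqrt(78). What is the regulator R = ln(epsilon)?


epsilon = 53 + 6*sqrt(78)
= 105.9906
R = ln(105.9906)
= 4.6634

4.6634


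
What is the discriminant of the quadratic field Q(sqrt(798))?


For K = Q(sqrt(d)) with d squarefree: disc(K) = d if d = 1 mod 4, and disc(K) = 4d if d = 2 or 3 mod 4.
Here d = 798, and d mod 4 = 2.
d = 2 mod 4, not 1 (O_K = Z[sqrt(d)]), so disc(K) = 4d = 4 * (798) = 3192

3192


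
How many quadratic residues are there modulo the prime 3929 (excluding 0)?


For prime p, the number of non-zero quadratic residues is (p-1)/2.
= (3929-1)/2
= 1964

1964


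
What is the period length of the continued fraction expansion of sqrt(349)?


Run the CF algorithm for sqrt(349).
a_0 = floor(sqrt(349)) = 18; set m_0=0, q_0=1.
Recurrence: m' = q*a - m,  q' = (d - m'^2)/q,  a' = floor((a_0 + m')/q').
  step 1: m=18, q=25, a=1
  step 2: m=7, q=12, a=2
  step 3: m=17, q=5, a=7
  step 4: m=18, q=5, a=7
  step 5: m=17, q=12, a=2
  step 6: m=7, q=25, a=1
  step 7: m=18, q=1, a=36
a_7 = 2*a_0 = 36, so the period closes here.
sqrt(349) = [18; 1, 2, 7, 7, 2, 1, 36]
Period length = 7

7


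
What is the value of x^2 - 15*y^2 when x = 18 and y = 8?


x^2 - d*y^2
= 18^2 - 15*8^2
= 324 - 960
= -636

-636


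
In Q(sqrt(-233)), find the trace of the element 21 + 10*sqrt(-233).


Tr(a + b*sqrt(d)) = (a + b*sqrt(d)) + (a - b*sqrt(d)) = 2a
= 2 * (21)
= 42

42


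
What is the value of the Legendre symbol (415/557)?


p = 557 is prime, so compute (415/557) with the reciprocity algorithm (Jacobi-symbol steps: pull out 2s via (2/n), flip via reciprocity, reduce):
  reciprocity: (415/557) -> +(557/415)
  reduce: (142/415)
  pull out 2: (2/415) = +1  (since 415 mod 8 = 7)
  reciprocity: (71/415) -> -(415/71)
  reduce: (60/71)
  pull out 2: (2/71) = +1  (since 71 mod 8 = 7)
  pull out 2: (2/71) = +1  (since 71 mod 8 = 7)
  reciprocity: (15/71) -> -(71/15)
  reduce: (11/15)
  reciprocity: (11/15) -> -(15/11)
  reduce: (4/11)
  pull out 2: (2/11) = -1  (since 11 mod 8 = 3)
  pull out 2: (2/11) = -1  (since 11 mod 8 = 3)
  (1/11) = 1
Product of signs = -1
(415/557) = -1

-1


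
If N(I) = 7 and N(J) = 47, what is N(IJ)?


N(IJ) = N(I) * N(J)
= 7 * 47
= 329

329


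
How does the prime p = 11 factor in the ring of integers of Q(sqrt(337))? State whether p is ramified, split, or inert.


K = Q(sqrt(337)). Since d mod 4 = 1, disc(K) = 337.
Check p | disc: 337 mod 11 = 7.
p does not divide disc. Compute Legendre symbol (d/p):
7^((11-1)/2) mod 11 = -1
(d/p) = -1, so p is inert: (p) stays prime with e=1, f=2, g=1.
Therefore p is inert.

inert


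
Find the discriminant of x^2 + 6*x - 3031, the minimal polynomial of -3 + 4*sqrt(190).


The element -3 + 4*sqrt(190) has minimal polynomial:
x^2 + 6*x - 3031
Discriminant = (6)^2 - 4*(-3031)
= 36 + 12124
= 12160

12160


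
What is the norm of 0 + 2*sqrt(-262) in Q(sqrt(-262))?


N(a + b*sqrt(d)) = a^2 - d*b^2
= (0)^2 - (-262)*(2)^2
= 0 + 1048
= 1048

1048


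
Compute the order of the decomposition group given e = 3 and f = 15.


|D_P| = e * f
= 3 * 15
= 45

45


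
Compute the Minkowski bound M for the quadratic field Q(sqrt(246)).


d = 246, d mod 4 = 2, so disc(K) = 4d = 984; |disc(K)| = 984
Real quadratic field, so n = 2, s = r2 = 0, r1 = 2
M = (n!/n^n) * (4/pi)^s * sqrt(|disc(K)|) = (2!/2^2) * (4/pi)^0 * sqrt(984)
= 0.5 * 1.000000 * 31.368774
= 15.6844

15.6844


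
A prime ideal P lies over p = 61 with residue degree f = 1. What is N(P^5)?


N(P^a) = p^(a*f)
= 61^(5*1)
= 61^5
= 844596301

844596301


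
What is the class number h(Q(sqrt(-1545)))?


K = Q(sqrt(-1545)). d mod 4 = 3, so D = disc(K) = 4d = -6180
h(K) equals the number of primitive reduced positive-definite forms (a, b, c) = a*x^2 + b*x*y + c*y^2 with b^2 - 4ac = D,
where reduced means |b| <= a <= c, with b >= 0 whenever |b| = a or a = c, and primitive means gcd(a, b, c) = 1.
Reduced forces 3a^2 <= |D| = 6180, so 1 <= a <= 45; b must have the parity of D, and c = (b^2 - D)/(4a) must be an integer >= a.
Enumerate a = 1..45, b in [-a, a]:
  a=1: (1, 0, 1545)  [1]
  a=2: (2, 2, 773)  [1]
  a=3: (3, 0, 515)  [1]
  a=4: none
  a=5: (5, 0, 309)  [1]
  a=6: (6, 6, 259)  [1]
  a=7: (7, -6, 222), (7, 6, 222)  [2]
  a=8..9: none
  a=10: (10, 10, 157)  [1]
  a=11..13: none
  a=14: (14, -6, 111), (14, 6, 111)  [2]
  a=15: (15, 0, 103)  [1]
  a=16: none
  a=17: (17, -12, 93), (17, 12, 93)  [2]
  a=18..20: none
  a=21: (21, -6, 74), (21, 6, 74)  [2]
  a=22..29: none
  a=30: (30, 30, 59)  [1]
  a=31: (31, -12, 51), (31, 12, 51)  [2]
  a=32..33: none
  a=34: (34, -22, 49), (34, 22, 49)  [2]
  a=35: (35, -20, 47), (35, 20, 47)  [2]
  a=36: none
  a=37: (37, -6, 42), (37, 6, 42)  [2]
  a=38..45: none
Total reduced forms: 1 + 1 + 1 + 1 + 1 + 2 + 1 + 2 + 1 + 2 + 2 + 1 + 2 + 2 + 2 + 2 = 24
h = 24

24


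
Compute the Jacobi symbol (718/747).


Compute (718/747) via quadratic reciprocity:
  pull out 2: (2/747) = -1  (since 747 mod 8 = 3)
  reciprocity: (359/747) -> -(747/359)
  reduce: (29/359)
  reciprocity: (29/359) -> +(359/29)
  reduce: (11/29)
  reciprocity: (11/29) -> +(29/11)
  reduce: (7/11)
  reciprocity: (7/11) -> -(11/7)
  reduce: (4/7)
  pull out 2: (2/7) = +1  (since 7 mod 8 = 7)
  pull out 2: (2/7) = +1  (since 7 mod 8 = 7)
  (1/7) = 1
Product of signs = -1

-1


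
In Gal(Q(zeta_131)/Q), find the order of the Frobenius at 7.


The Frobenius at p in Gal(Q(zeta_n)/Q) = (Z/nZ)* is the class of p, so its order is ord_131(7), the smallest k >= 1 with 7^k = 1 mod 131.
n = 131 = 131, phi(131) = 130; the order divides phi(n).
Divisors of 130: 1, 2, 5, 10, 13, 26, 65, 130
Repeated squaring mod 131: 7^1 = 7, 7^2 = 49, 7^4 = 43, 7^8 = 15, 7^16 = 94, 7^32 = 59, 7^64 = 75, 7^128 = 123
Test divisors in increasing order:
  k=1: 7^1 = 7 mod 131
  k=2: 7^2 = 49 mod 131
  k=5: 7^5 = 43 * 7 = 39 mod 131
  k=10: 7^10 = 15 * 49 = 80 mod 131
  k=13: 7^13 = 15 * 43 * 7 = 61 mod 131
  k=26: 7^26 = 94 * 15 * 49 = 53 mod 131
  k=65: 7^65 = 75 * 7 = 1 mod 131  <- first divisor giving 1
Order = 65

65


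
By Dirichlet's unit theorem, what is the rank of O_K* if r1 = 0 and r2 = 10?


By Dirichlet's unit theorem:
rank = r1 + r2 - 1
= 0 + 10 - 1
= 9

9


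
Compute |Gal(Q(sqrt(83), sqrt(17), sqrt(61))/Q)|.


The 3 square roots of distinct primes are multiplicatively independent over Q,
so [K:Q] = 2^3 and Gal(K/Q) is isomorphic to (Z/2Z)^3.
|Gal| = 2^3 = 8

8


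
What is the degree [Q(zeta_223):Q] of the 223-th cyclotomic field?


The degree equals Euler's totient phi(223).
223 = 223
phi(223) = 222

222


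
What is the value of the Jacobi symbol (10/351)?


Compute (10/351) via quadratic reciprocity:
  pull out 2: (2/351) = +1  (since 351 mod 8 = 7)
  reciprocity: (5/351) -> +(351/5)
  reduce: (1/5)
  (1/5) = 1
Product of signs = 1

1


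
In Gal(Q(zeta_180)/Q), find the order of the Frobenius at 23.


The Frobenius at p in Gal(Q(zeta_n)/Q) = (Z/nZ)* is the class of p, so its order is ord_180(23), the smallest k >= 1 with 23^k = 1 mod 180.
n = 180 = 2^2 * 3^2 * 5, phi(180) = 48; the order divides phi(n).
Divisors of 48: 1, 2, 3, 4, 6, 8, 12, 16, 24, 48
Repeated squaring mod 180: 23^1 = 23, 23^2 = 169, 23^4 = 121, 23^8 = 61, 23^16 = 121, 23^32 = 61
Test divisors in increasing order:
  k=1: 23^1 = 23 mod 180
  k=2: 23^2 = 169 mod 180
  k=3: 23^3 = 169 * 23 = 107 mod 180
  k=4: 23^4 = 121 mod 180
  k=6: 23^6 = 121 * 169 = 109 mod 180
  k=8: 23^8 = 61 mod 180
  k=12: 23^12 = 61 * 121 = 1 mod 180  <- first divisor giving 1
Order = 12

12


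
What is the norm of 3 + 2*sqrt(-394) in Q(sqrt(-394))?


N(a + b*sqrt(d)) = a^2 - d*b^2
= (3)^2 - (-394)*(2)^2
= 9 + 1576
= 1585

1585


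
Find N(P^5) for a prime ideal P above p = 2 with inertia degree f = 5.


N(P^a) = p^(a*f)
= 2^(5*5)
= 2^25
= 33554432

33554432


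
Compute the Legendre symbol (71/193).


p = 193 is prime, so compute (71/193) with the reciprocity algorithm (Jacobi-symbol steps: pull out 2s via (2/n), flip via reciprocity, reduce):
  reciprocity: (71/193) -> +(193/71)
  reduce: (51/71)
  reciprocity: (51/71) -> -(71/51)
  reduce: (20/51)
  pull out 2: (2/51) = -1  (since 51 mod 8 = 3)
  pull out 2: (2/51) = -1  (since 51 mod 8 = 3)
  reciprocity: (5/51) -> +(51/5)
  reduce: (1/5)
  (1/5) = 1
Product of signs = -1
(71/193) = -1

-1


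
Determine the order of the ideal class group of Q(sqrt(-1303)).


K = Q(sqrt(-1303)). d mod 4 = 1, so D = disc(K) = d = -1303
h(K) equals the number of primitive reduced positive-definite forms (a, b, c) = a*x^2 + b*x*y + c*y^2 with b^2 - 4ac = D,
where reduced means |b| <= a <= c, with b >= 0 whenever |b| = a or a = c, and primitive means gcd(a, b, c) = 1.
Reduced forces 3a^2 <= |D| = 1303, so 1 <= a <= 20; b must have the parity of D, and c = (b^2 - D)/(4a) must be an integer >= a.
Enumerate a = 1..20, b in [-a, a]:
  a=1: (1, 1, 326)  [1]
  a=2: (2, -1, 163), (2, 1, 163)  [2]
  a=3: none
  a=4: (4, -3, 82), (4, 3, 82)  [2]
  a=5..7: none
  a=8: (8, -3, 41), (8, 3, 41)  [2]
  a=9..12: none
  a=13: (13, -7, 26), (13, 7, 26)  [2]
  a=14..15: none
  a=16: (16, -13, 23), (16, 13, 23)  [2]
  a=17..20: none
Total reduced forms: 1 + 2 + 2 + 2 + 2 + 2 = 11
h = 11

11


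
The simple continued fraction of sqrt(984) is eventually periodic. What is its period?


Run the CF algorithm for sqrt(984).
a_0 = floor(sqrt(984)) = 31; set m_0=0, q_0=1.
Recurrence: m' = q*a - m,  q' = (d - m'^2)/q,  a' = floor((a_0 + m')/q').
  step 1: m=31, q=23, a=2
  step 2: m=15, q=33, a=1
  step 3: m=18, q=20, a=2
  step 4: m=22, q=25, a=2
  step 5: m=28, q=8, a=7
  step 6: m=28, q=25, a=2
  step 7: m=22, q=20, a=2
  step 8: m=18, q=33, a=1
  step 9: m=15, q=23, a=2
  step 10: m=31, q=1, a=62
a_10 = 2*a_0 = 62, so the period closes here.
sqrt(984) = [31; 2, 1, 2, 2, 7, 2, 2, 1, 2, 62]
Period length = 10

10


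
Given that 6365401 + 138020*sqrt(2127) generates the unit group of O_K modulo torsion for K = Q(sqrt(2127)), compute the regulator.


epsilon = 6365401 + 138020*sqrt(2127)
= 1.2731e+07
R = ln(1.2731e+07)
= 16.3595

16.3595


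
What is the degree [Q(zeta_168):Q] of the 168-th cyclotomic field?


The degree equals Euler's totient phi(168).
168 = 2^3 * 3 * 7
phi(168) = 48

48


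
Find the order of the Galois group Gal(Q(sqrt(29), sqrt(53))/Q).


The 2 square roots of distinct primes are multiplicatively independent over Q,
so [K:Q] = 2^2 and Gal(K/Q) is isomorphic to (Z/2Z)^2.
|Gal| = 2^2 = 4

4


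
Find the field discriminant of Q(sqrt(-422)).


For K = Q(sqrt(d)) with d squarefree: disc(K) = d if d = 1 mod 4, and disc(K) = 4d if d = 2 or 3 mod 4.
Here d = -422, and d mod 4 = 2.
d = 2 mod 4, not 1 (O_K = Z[sqrt(d)]), so disc(K) = 4d = 4 * (-422) = -1688

-1688


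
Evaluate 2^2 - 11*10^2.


x^2 - d*y^2
= 2^2 - 11*10^2
= 4 - 1100
= -1096

-1096


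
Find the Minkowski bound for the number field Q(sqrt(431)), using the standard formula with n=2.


d = 431, d mod 4 = 3, so disc(K) = 4d = 1724; |disc(K)| = 1724
Real quadratic field, so n = 2, s = r2 = 0, r1 = 2
M = (n!/n^n) * (4/pi)^s * sqrt(|disc(K)|) = (2!/2^2) * (4/pi)^0 * sqrt(1724)
= 0.5 * 1.000000 * 41.521079
= 20.7605

20.7605


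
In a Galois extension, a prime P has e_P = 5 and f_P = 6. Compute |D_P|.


|D_P| = e * f
= 5 * 6
= 30

30


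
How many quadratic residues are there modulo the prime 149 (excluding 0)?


For prime p, the number of non-zero quadratic residues is (p-1)/2.
= (149-1)/2
= 74

74


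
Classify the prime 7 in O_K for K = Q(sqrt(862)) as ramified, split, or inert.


K = Q(sqrt(862)). Since d mod 4 = 2, disc(K) = 3448.
Check p | disc: 3448 mod 7 = 4.
p does not divide disc. Compute Legendre symbol (d/p):
1^((7-1)/2) mod 7 = 1
(d/p) = 1, so p splits: (p) = P*P' with e=1, f=1, g=2.
Therefore p is split.

split


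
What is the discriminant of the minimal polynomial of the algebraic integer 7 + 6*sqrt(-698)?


The element 7 + 6*sqrt(-698) has minimal polynomial:
x^2 - 14*x + 25177
Discriminant = (-14)^2 - 4*(25177)
= 196 - 100708
= -100512

-100512


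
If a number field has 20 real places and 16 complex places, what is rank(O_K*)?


By Dirichlet's unit theorem:
rank = r1 + r2 - 1
= 20 + 16 - 1
= 35

35


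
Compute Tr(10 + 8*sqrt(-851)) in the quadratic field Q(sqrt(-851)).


Tr(a + b*sqrt(d)) = (a + b*sqrt(d)) + (a - b*sqrt(d)) = 2a
= 2 * (10)
= 20

20


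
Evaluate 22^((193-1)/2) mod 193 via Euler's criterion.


p = 193 is prime and the exponent is (p-1)/2 = 96, so by Euler's criterion 22^96 = (22/193) = +1 or -1 mod 193.
Compute by square-and-multiply:
  96 = 64 + 32 (binary 1100000)
  Repeated squaring mod 193: 22^1 = 22, 22^2 = 98, 22^4 = 147, 22^8 = 186, 22^16 = 49, 22^32 = 85, 22^64 = 84
  22^96 = 22^64 * 22^32 = 84 * 85 mod 193
    84 * 85 = 7140 = 192 mod 193
  22^96 = 192 mod 193
Result 192 = p - 1 = -1 mod 193: 22 is a quadratic non-residue mod 193. As a residue in [0, p-1] the value is 192.
22^96 mod 193 = 192

192


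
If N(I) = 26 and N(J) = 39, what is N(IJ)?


N(IJ) = N(I) * N(J)
= 26 * 39
= 1014

1014


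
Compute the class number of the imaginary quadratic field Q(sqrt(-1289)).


K = Q(sqrt(-1289)). d mod 4 = 3, so D = disc(K) = 4d = -5156
h(K) equals the number of primitive reduced positive-definite forms (a, b, c) = a*x^2 + b*x*y + c*y^2 with b^2 - 4ac = D,
where reduced means |b| <= a <= c, with b >= 0 whenever |b| = a or a = c, and primitive means gcd(a, b, c) = 1.
Reduced forces 3a^2 <= |D| = 5156, so 1 <= a <= 41; b must have the parity of D, and c = (b^2 - D)/(4a) must be an integer >= a.
Enumerate a = 1..41, b in [-a, a]:
  a=1: (1, 0, 1289)  [1]
  a=2: (2, 2, 645)  [1]
  a=3: (3, -2, 430), (3, 2, 430)  [2]
  a=4: none
  a=5: (5, -2, 258), (5, 2, 258)  [2]
  a=6: (6, -2, 215), (6, 2, 215)  [2]
  a=7..8: none
  a=9: (9, -8, 145), (9, 8, 145)  [2]
  a=10: (10, -2, 129), (10, 2, 129)  [2]
  a=11: (11, -6, 118), (11, 6, 118)  [2]
  a=12..14: none
  a=15: (15, -8, 87), (15, -2, 86), (15, 2, 86), (15, 8, 87)  [4]
  a=16..17: none
  a=18: (18, -10, 73), (18, 10, 73)  [2]
  a=19..21: none
  a=22: (22, -6, 59), (22, 6, 59)  [2]
  a=23..24: none
  a=25: (25, -12, 53), (25, 12, 53)  [2]
  a=26: none
  a=27: (27, -26, 54), (27, 26, 54)  [2]
  a=28: none
  a=29: (29, -8, 45), (29, 8, 45)  [2]
  a=30: (30, -22, 47), (30, -2, 43), (30, 2, 43), (30, 22, 47)  [4]
  a=31..32: none
  a=33: (33, -28, 45), (33, -16, 41), (33, 16, 41), (33, 28, 45)  [4]
  a=34..41: none
Total reduced forms: 1 + 1 + 2 + 2 + 2 + 2 + 2 + 2 + 4 + 2 + 2 + 2 + 2 + 2 + 4 + 4 = 36
h = 36

36
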